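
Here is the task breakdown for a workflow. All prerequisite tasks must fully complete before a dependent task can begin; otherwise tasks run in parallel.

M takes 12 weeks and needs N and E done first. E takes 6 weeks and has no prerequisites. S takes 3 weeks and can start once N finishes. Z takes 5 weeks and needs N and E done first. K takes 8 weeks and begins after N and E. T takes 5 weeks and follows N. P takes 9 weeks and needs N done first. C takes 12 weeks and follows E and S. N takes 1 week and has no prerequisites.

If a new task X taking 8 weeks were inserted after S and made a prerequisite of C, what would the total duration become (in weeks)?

Originally the job takes 18 weeks.
With X inserted, C now waits for max(E, S, X).
New critical path: N→S→X→C = 1+3+8+12 = 24 ⇒ 24 weeks.

24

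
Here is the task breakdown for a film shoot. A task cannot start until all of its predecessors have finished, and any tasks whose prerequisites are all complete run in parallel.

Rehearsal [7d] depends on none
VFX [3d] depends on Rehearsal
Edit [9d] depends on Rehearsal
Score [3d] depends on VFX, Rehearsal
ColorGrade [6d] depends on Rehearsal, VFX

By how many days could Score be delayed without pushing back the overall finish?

3

The longest chain is Rehearsal→VFX→ColorGrade = 7+3+6 = 16; overall finish 16 days.
Longest path through Score: 13 days (earliest finish 13, latest finish 16).
Float = 16 − 13 = 3.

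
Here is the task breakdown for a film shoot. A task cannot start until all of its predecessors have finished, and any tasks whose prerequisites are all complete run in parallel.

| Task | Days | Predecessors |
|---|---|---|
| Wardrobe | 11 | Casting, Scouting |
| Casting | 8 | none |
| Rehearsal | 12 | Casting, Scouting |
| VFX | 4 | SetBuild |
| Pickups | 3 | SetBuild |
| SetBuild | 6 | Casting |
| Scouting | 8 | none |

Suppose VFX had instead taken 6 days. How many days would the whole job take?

Baseline: Casting→Rehearsal = 8+12 = 20 → 20 days.
VFX has 2 days of float (longest path through it is 18).
The binding chain switches to Casting→SetBuild→VFX = 8+6+6 = 20; finish 20 days.

20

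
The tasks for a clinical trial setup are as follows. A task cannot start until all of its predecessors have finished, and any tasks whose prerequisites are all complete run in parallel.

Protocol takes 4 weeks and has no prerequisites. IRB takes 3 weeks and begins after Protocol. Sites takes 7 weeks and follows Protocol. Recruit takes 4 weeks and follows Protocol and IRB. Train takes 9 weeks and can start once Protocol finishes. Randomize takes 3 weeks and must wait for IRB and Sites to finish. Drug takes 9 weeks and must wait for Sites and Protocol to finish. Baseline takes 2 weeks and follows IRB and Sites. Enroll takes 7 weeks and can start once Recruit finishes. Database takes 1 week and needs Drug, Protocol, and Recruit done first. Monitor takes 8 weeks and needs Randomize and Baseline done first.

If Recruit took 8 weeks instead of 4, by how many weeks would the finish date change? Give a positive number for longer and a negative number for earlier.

0

Baseline: Protocol→Sites→Randomize→Monitor = 4+7+3+8 = 22 → 22 weeks.
The longest path through Recruit is only 18 weeks, so Recruit has float 4.
Now Protocol→IRB→Recruit→Enroll = 4+3+8+7 = 22 is longest, so the finish becomes 22 weeks.
Change in finish: 22 − 22 = +0 weeks.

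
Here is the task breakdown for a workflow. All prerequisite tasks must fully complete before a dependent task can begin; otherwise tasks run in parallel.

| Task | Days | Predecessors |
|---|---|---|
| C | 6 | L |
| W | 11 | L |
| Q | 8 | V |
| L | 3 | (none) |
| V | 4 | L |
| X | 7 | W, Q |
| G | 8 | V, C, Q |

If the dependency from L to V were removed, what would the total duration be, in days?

Original critical path: L→V→Q→G = 3+4+8+8 = 23 ⇒ 23 days.
Without L→V, V's earliest start moves from 3 to 0.
After: L→W→X = 3+11+7 = 21 → 21 days.

21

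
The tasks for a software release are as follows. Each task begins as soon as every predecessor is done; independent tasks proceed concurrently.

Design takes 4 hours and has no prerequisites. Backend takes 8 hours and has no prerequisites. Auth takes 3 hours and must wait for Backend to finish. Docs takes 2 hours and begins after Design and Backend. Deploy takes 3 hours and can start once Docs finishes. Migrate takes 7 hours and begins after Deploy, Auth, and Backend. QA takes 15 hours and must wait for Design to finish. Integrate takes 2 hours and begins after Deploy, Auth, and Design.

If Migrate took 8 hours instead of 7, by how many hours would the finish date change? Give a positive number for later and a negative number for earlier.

1

Baseline: Backend→Docs→Deploy→Migrate = 8+2+3+7 = 20 → 20 hours.
Migrate is on the critical path; changing it to 8 makes that path 21 hours.
That remains the longest chain; total 21 hours.
Change in finish: 21 − 20 = +1 hours.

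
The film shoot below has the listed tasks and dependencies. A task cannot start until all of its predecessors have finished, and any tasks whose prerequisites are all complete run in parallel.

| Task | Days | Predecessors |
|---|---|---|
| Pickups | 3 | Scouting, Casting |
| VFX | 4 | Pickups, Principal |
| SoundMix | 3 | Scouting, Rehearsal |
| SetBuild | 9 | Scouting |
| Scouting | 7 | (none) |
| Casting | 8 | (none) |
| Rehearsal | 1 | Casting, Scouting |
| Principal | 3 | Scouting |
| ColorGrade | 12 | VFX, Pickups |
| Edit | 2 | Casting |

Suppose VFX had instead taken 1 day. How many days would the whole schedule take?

24

The binding path is Casting→Pickups→VFX→ColorGrade = 8+3+4+12 = 27; finish at 27 days.
VFX lies on that path, so at 1 day the path becomes 24 days.
That remains the longest chain; total 24 days.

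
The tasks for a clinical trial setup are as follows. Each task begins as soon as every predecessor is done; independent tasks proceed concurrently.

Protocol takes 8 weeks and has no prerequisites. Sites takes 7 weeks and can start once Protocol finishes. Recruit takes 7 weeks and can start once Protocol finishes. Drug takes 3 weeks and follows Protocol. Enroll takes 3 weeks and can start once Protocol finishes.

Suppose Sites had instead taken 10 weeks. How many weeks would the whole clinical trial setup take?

Critical path before the change: Protocol→Sites = 8+7 = 15 giving 15 weeks.
Sites lies on that path, so at 10 weeks the path becomes 18 weeks.
The critical path is still Protocol→Sites; finish is now 18 weeks.

18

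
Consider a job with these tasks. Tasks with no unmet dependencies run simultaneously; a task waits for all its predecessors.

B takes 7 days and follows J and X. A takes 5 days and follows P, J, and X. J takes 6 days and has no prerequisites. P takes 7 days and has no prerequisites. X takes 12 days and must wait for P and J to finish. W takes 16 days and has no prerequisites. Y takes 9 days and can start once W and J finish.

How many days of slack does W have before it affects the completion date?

P→X→B = 7+12+7 = 26 sets the makespan at 26 days.
Longest path through W: 25 days (earliest finish 16, latest finish 17).
Float = 26 − 25 = 1.

1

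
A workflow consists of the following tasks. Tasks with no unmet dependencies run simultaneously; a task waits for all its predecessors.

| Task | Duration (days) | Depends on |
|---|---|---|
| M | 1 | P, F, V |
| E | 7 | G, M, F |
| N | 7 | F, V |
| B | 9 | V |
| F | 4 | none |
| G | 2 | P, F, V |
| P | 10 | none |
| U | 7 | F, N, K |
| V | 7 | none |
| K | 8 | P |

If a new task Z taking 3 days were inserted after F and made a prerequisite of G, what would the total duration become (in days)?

25

Originally the schedule takes 25 days.
With Z inserted, G now waits for max(P, F, V, Z).
New critical path: P→K→U = 10+8+7 = 25 ⇒ 25 days.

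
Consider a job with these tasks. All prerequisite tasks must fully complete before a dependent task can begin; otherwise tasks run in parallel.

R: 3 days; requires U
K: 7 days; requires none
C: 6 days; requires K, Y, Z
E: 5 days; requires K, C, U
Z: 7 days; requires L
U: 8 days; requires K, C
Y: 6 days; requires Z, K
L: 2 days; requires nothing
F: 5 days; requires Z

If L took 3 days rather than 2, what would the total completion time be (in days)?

35

Critical path before the change: L→Z→Y→C→U→E = 2+7+6+6+8+5 = 34 giving 34 days.
L is on the critical path; changing it to 3 makes that path 35 days.
The critical path is still L→Z→Y→C→U→E; finish is now 35 days.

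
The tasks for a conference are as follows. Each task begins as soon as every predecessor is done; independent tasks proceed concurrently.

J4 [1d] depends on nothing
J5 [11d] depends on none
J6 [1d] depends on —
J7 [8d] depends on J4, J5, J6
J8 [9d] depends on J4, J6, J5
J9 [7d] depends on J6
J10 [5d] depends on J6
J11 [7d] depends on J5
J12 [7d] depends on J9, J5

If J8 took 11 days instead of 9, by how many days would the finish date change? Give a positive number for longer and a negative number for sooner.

2

Baseline: J5→J8 = 11+9 = 20 → 20 days.
Since J8 is critical, the +2 change carries straight to that chain (now 22 days).
The critical path is still J5→J8; finish is now 22 days.
Change in finish: 22 − 20 = +2 days.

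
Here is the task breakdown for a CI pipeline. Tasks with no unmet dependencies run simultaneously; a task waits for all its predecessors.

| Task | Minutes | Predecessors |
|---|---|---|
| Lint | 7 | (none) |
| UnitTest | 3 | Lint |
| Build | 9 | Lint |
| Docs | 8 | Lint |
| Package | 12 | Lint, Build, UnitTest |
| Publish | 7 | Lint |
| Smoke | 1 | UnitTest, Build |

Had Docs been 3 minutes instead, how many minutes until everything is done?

28

Actual critical path: Lint→Build→Package = 7+9+12 = 28 ⇒ 28 minutes.
Docs has 13 minutes of float (longest path through it is 15).
That remains the longest chain; total 28 minutes.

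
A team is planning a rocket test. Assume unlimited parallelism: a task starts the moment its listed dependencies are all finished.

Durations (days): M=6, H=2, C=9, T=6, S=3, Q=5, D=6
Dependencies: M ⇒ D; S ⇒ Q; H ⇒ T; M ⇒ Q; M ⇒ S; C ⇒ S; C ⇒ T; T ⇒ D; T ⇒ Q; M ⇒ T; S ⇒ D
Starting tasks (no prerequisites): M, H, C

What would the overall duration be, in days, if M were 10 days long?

Baseline: C→T→D = 9+6+6 = 21 → 21 days.
The longest path through M is only 18 days, so M has float 3.
New critical path: M→T→D = 10+6+6 = 22 ⇒ 22 days.

22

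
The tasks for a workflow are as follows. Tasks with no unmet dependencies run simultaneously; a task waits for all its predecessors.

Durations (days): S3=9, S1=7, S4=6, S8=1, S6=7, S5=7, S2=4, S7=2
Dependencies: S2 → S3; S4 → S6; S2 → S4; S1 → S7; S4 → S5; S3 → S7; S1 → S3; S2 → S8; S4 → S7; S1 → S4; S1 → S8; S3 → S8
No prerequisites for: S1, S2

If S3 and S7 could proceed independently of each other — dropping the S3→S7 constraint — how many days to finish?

20

With the dependency in place, S1→S4→S5 = 7+6+7 = 20 sets the finish at 20 days.
Without S3→S7, S7's earliest start moves from 16 to 13.
New critical path: S1→S4→S5 = 7+6+7 = 20 ⇒ 20 days.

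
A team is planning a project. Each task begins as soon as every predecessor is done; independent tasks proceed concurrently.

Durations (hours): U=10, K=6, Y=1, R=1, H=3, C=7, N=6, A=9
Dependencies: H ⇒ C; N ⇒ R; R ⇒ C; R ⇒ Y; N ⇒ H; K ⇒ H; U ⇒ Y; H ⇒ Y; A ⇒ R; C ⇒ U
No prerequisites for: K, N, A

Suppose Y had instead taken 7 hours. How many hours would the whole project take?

34

Critical path before the change: A→R→C→U→Y = 9+1+7+10+1 = 28 giving 28 hours.
Y is on the critical path; changing it to 7 makes that path 34 hours.
That remains the longest chain; total 34 hours.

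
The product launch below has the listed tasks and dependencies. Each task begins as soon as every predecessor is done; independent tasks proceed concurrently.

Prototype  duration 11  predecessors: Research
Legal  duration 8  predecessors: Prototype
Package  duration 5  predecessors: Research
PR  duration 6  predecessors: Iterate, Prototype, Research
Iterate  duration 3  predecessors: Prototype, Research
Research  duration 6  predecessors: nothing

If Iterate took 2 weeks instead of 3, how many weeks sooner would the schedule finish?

The binding path is Research→Prototype→Iterate→PR = 6+11+3+6 = 26; finish at 26 weeks.
Since Iterate is critical, the -1 change carries straight to that chain (now 25 weeks).
That remains the longest chain; total 25 weeks.
Change in finish: 25 − 26 = -1 weeks.

1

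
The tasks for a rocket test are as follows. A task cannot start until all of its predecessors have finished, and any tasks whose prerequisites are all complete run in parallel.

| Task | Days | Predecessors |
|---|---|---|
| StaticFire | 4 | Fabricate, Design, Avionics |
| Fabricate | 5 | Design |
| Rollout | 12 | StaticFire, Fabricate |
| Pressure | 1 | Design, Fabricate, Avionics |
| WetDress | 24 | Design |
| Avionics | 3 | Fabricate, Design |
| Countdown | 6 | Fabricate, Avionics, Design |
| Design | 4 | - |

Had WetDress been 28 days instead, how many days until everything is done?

The binding path is Design→WetDress = 4+24 = 28; finish at 28 days.
WetDress lies on that path, so at 28 days the path becomes 32 days.
That remains the longest chain; total 32 days.

32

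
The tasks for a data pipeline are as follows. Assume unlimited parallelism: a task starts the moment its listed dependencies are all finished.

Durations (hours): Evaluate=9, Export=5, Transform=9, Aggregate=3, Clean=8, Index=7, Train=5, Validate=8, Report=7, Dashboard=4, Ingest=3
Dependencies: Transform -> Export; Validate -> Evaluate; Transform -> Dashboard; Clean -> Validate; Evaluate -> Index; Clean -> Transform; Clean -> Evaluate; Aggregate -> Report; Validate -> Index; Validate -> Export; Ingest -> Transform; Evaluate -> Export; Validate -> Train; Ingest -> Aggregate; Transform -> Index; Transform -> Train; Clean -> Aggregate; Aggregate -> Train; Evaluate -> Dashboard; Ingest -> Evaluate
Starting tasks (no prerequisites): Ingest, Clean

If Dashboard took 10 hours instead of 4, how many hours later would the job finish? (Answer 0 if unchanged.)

3

Actual critical path: Clean→Validate→Evaluate→Index = 8+8+9+7 = 32 ⇒ 32 hours.
Dashboard is off the critical path — its longest chain is 29 hours, giving 3 of slack.
New critical path: Clean→Validate→Evaluate→Dashboard = 8+8+9+10 = 35 ⇒ 35 hours.
Change in finish: 35 − 32 = +3 hours.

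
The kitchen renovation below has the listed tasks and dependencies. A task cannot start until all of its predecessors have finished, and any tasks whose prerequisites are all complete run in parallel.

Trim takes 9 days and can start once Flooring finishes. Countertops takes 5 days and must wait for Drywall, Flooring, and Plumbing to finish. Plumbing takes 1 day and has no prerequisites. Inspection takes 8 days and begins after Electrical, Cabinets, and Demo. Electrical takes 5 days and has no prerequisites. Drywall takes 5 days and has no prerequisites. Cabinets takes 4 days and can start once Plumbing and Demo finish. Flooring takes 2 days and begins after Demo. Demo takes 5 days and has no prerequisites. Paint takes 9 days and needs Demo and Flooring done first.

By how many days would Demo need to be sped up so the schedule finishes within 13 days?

Current finish: 17 days; target: 13.
Demo is on every critical path, so each day cut from Demo cuts the finish by one (this holds down to a finish of 13).
Need 17 − 13 = 4 days off Demo → Demo becomes 1 day, finish becomes 13.

4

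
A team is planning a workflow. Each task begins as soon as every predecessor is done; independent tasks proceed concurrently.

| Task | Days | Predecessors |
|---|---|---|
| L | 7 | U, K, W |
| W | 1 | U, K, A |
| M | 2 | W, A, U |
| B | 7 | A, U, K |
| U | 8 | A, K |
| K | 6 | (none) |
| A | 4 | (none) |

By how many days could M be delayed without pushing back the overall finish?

Critical path: K→U→W→L = 6+8+1+7 = 22, so the finish is 22 days.
M finishes as early as 17 and must finish by 22.
So M can slip 22 − 17 = 5 days.

5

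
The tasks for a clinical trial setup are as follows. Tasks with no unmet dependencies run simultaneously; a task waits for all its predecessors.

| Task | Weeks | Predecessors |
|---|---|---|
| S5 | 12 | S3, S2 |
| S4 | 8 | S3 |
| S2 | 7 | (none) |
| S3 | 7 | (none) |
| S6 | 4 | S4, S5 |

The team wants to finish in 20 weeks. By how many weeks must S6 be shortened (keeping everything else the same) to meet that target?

Current finish: 23 weeks; target: 20.
S6 is on every critical path, so each week cut from S6 cuts the finish by one (this holds down to a finish of 20).
Need 23 − 20 = 3 weeks off S6 → S6 becomes 1 week, finish becomes 20.

3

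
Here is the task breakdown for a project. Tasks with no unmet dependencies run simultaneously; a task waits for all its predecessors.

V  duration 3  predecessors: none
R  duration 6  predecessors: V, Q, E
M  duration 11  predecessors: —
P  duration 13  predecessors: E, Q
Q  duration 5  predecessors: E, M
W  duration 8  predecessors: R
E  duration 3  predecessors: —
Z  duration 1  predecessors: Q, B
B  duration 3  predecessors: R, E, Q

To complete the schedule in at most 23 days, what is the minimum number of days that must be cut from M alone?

Current finish: 30 days; target: 23.
M is on every critical path, so each day cut from M cuts the finish by one (this holds down to a finish of 22).
Need 30 − 23 = 7 days off M → M becomes 4 days, finish becomes 23.

7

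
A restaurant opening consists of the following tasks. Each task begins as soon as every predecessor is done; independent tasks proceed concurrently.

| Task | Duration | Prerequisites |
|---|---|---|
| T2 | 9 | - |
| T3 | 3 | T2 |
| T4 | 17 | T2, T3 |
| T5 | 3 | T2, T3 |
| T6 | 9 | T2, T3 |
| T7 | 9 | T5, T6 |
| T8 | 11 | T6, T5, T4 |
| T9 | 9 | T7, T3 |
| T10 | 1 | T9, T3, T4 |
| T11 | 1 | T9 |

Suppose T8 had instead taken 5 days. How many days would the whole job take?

40

Actual critical path: T2→T3→T4→T8 = 9+3+17+11 = 40 ⇒ 40 days.
T8 is on the critical path; changing it to 5 makes that path 34 days.
Now T2→T3→T6→T7→T9→T10 = 9+3+9+9+9+1 = 40 is longest, so the finish becomes 40 days.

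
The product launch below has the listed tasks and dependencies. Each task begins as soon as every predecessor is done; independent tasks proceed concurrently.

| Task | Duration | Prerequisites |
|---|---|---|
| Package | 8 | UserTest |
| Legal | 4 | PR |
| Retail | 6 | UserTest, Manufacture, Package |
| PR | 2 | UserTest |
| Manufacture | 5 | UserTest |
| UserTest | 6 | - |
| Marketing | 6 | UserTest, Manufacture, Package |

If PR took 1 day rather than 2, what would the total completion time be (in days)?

Actual critical path: UserTest→Package→Marketing = 6+8+6 = 20 ⇒ 20 days.
PR is off the critical path — its longest chain is 12 days, giving 8 of slack.
No other chain overtakes it, so the finish is 20 days.

20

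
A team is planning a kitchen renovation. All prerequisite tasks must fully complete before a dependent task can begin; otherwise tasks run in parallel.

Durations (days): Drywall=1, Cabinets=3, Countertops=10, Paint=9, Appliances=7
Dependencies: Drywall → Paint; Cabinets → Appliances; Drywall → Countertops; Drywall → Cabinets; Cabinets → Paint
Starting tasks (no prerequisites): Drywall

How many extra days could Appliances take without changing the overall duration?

Critical path: Drywall→Cabinets→Paint = 1+3+9 = 13, so the finish is 13 days.
Longest path through Appliances: 11 days (earliest finish 11, latest finish 13).
So Appliances can slip 13 − 11 = 2 days.

2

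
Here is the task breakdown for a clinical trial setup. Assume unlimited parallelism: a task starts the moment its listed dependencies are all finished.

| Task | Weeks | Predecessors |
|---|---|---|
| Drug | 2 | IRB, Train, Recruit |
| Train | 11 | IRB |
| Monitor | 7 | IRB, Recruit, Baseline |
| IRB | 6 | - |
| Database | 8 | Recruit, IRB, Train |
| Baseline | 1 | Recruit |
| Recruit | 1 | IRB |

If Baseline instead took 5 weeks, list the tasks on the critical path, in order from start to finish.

As given, the longest chain is IRB→Train→Database = 6+11+8 = 25, so the finish is 25 weeks.
Baseline is off the critical path — its longest chain is 15 weeks, giving 10 of slack.
No other chain overtakes it, so the finish is 25 weeks.

IRB, Train, Database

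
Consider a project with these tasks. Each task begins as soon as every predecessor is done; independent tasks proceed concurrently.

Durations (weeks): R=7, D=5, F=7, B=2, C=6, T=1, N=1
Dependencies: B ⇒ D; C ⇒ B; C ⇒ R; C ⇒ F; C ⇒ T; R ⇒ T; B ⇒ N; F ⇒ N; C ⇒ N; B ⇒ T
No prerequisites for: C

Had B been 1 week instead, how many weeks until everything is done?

14

The binding path is C→R→T = 6+7+1 = 14; finish at 14 weeks.
B is off the critical path — its longest chain is 13 weeks, giving 1 of slack.
No other chain overtakes it, so the finish is 14 weeks.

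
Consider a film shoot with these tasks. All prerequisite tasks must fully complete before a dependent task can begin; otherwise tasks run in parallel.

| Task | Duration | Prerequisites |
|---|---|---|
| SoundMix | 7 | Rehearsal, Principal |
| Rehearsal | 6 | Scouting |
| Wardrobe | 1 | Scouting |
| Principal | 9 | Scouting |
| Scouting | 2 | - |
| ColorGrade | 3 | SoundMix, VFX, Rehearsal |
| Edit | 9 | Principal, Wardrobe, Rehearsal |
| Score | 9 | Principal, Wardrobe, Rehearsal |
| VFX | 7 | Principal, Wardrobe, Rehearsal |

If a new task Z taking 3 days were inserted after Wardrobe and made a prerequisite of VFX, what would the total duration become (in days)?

Originally the film shoot takes 21 days.
With Z inserted, VFX now waits for max(Principal, Wardrobe, Rehearsal, Z).
New critical path: Scouting→Principal→VFX→ColorGrade = 2+9+7+3 = 21 ⇒ 21 days.

21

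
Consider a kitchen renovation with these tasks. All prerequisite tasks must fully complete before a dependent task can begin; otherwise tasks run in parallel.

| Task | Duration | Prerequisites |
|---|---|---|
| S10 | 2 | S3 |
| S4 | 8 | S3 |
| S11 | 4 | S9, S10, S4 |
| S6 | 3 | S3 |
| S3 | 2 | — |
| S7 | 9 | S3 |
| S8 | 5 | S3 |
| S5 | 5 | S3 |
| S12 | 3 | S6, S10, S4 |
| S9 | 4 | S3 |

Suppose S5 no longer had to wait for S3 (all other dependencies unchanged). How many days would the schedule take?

14

Before: longest chain S3→S4→S11 = 2+8+4 = 14, finish 14.
Without S3→S5, S5's earliest start moves from 2 to 0.
The longest chain is now S3→S4→S11 = 2+8+4 = 14, so the schedule takes 14 days.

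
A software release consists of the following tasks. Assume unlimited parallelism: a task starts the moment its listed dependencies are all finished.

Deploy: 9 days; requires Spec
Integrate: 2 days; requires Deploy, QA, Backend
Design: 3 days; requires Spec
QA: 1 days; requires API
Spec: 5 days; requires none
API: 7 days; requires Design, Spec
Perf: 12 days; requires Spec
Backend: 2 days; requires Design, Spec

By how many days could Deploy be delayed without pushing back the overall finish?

2

The longest chain is Spec→Design→API→QA→Integrate = 5+3+7+1+2 = 18; overall finish 18 days.
Longest path through Deploy: 16 days (earliest finish 14, latest finish 16).
So Deploy can slip 16 − 14 = 2 days.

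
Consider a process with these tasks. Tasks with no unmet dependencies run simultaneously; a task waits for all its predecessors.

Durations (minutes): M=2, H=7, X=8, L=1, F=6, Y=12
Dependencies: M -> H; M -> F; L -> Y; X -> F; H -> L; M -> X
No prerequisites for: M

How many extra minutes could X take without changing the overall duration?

The longest chain is M→H→L→Y = 2+7+1+12 = 22; overall finish 22 minutes.
Longest path through X: 16 minutes (earliest finish 10, latest finish 16).
Float = 22 − 16 = 6.

6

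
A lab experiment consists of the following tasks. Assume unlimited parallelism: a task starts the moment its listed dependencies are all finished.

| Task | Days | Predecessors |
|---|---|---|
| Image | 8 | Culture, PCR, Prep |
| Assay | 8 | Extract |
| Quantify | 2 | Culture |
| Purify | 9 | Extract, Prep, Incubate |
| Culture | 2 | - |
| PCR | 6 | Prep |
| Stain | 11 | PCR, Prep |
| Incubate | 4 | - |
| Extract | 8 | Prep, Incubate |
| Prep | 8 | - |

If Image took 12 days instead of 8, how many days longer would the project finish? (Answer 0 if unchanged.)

Critical path before the change: Prep→Extract→Purify = 8+8+9 = 25 giving 25 days.
Image has 3 days of float (longest path through it is 22).
The binding chain switches to Prep→PCR→Image = 8+6+12 = 26; finish 26 days.
Change in finish: 26 − 25 = +1 days.

1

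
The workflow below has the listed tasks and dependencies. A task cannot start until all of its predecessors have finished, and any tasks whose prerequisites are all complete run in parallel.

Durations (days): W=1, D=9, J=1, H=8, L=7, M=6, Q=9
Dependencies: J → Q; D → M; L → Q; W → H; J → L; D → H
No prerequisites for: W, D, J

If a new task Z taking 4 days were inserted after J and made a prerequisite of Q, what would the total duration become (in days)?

17

Originally the workflow takes 17 days.
With Z inserted, Q now waits for max(J, L, Z).
New critical path: D→H = 9+8 = 17 ⇒ 17 days.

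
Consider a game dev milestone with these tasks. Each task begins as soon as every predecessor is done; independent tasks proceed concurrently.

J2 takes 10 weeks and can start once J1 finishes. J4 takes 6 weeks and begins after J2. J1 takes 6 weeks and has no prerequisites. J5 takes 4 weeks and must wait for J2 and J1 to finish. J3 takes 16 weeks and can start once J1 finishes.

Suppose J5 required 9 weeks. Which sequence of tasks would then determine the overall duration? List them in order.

As given, the longest chain is J1→J2→J4 = 6+10+6 = 22, so the finish is 22 weeks.
The longest path through J5 is only 20 weeks, so J5 has float 2.
The binding chain switches to J1→J2→J5 = 6+10+9 = 25; finish 25 weeks.

J1, J2, J5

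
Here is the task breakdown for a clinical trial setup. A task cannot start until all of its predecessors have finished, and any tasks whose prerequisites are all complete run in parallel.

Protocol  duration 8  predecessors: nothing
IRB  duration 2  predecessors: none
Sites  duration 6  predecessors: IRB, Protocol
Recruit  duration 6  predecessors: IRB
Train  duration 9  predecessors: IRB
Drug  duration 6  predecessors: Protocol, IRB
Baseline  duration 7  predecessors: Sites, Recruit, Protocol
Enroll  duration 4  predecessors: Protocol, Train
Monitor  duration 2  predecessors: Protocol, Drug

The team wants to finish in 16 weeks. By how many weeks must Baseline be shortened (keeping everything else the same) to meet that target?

Current finish: 21 weeks; target: 16.
Baseline is on every critical path, so each week cut from Baseline cuts the finish by one (this holds down to a finish of 16).
Need 21 − 16 = 5 weeks off Baseline → Baseline becomes 2 weeks, finish becomes 16.

5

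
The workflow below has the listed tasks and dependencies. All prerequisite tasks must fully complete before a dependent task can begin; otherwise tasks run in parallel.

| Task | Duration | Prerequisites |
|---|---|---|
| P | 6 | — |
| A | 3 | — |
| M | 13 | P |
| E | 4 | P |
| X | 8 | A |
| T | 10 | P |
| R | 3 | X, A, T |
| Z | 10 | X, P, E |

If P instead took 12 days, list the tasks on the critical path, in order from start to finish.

P, E, Z

Actual critical path: A→X→Z = 3+8+10 = 21 ⇒ 21 days.
The longest path through P is only 20 days, so P has float 1.
Now P→E→Z = 12+4+10 = 26 is longest, so the finish becomes 26 days.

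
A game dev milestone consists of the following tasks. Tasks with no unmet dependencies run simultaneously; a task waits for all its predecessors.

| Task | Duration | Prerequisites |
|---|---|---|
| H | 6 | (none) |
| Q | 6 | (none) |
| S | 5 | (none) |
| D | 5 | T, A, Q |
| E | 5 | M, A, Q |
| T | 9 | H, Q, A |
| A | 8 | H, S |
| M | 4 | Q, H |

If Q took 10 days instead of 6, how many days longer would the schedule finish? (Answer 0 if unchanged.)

As given, the longest chain is H→A→T→D = 6+8+9+5 = 28, so the finish is 28 days.
Q has 8 days of float (longest path through it is 20).
No other chain overtakes it, so the finish is 28 days.
Change in finish: 28 − 28 = +0 days.

0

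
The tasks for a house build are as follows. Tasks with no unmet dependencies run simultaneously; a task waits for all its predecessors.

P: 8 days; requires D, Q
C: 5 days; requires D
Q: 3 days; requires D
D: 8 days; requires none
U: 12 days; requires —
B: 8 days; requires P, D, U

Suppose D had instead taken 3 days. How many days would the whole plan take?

Actual critical path: D→Q→P→B = 8+3+8+8 = 27 ⇒ 27 days.
D lies on that path, so at 3 days the path becomes 22 days.
That remains the longest chain; total 22 days.

22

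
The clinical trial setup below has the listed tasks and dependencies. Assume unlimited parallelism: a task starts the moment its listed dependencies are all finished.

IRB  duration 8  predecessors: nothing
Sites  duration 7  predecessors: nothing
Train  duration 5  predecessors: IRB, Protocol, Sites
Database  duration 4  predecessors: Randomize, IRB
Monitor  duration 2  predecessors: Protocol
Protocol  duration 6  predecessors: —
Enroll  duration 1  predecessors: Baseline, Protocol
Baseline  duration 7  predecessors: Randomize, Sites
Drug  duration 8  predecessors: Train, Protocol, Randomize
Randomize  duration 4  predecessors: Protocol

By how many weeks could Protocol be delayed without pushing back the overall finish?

2

Critical path: IRB→Train→Drug = 8+5+8 = 21, so the finish is 21 weeks.
The longest chain containing Protocol totals 19 weeks.
Slack of Protocol = 2 − 0 = 2 weeks.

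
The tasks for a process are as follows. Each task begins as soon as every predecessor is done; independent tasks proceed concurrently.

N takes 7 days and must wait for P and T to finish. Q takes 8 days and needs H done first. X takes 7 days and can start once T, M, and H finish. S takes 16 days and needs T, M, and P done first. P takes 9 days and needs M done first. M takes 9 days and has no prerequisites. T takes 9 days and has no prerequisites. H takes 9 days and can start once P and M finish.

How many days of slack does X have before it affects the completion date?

1

The longest chain is M→P→H→Q = 9+9+9+8 = 35; overall finish 35 days.
X finishes as early as 34 and must finish by 35.
Float = 35 − 34 = 1.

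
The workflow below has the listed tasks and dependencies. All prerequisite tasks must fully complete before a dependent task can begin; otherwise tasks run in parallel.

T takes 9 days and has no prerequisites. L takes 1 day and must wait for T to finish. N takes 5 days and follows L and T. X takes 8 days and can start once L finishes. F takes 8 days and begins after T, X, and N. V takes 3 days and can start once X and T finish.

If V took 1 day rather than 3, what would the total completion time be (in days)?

The binding path is T→L→X→F = 9+1+8+8 = 26; finish at 26 days.
V is off the critical path — its longest chain is 21 days, giving 5 of slack.
The critical path is still T→L→X→F; finish is now 26 days.

26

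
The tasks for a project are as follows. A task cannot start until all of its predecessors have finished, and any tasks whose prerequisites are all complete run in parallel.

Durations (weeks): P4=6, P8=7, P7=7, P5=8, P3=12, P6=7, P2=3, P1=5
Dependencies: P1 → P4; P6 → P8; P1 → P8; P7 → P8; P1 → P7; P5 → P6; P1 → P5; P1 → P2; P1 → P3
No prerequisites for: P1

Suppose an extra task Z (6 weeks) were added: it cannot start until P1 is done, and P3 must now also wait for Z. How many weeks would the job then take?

27

Originally the job takes 27 weeks.
With Z inserted, P3 now waits for max(P1, Z).
New critical path: P1→P5→P6→P8 = 5+8+7+7 = 27 ⇒ 27 weeks.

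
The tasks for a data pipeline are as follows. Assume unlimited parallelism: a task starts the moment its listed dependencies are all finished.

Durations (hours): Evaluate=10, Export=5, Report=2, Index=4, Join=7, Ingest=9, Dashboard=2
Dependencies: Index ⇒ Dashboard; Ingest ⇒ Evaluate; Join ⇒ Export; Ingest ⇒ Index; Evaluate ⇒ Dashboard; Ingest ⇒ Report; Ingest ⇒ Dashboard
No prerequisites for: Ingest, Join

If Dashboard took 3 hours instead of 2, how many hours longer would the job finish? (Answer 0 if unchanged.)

1

Baseline: Ingest→Evaluate→Dashboard = 9+10+2 = 21 → 21 hours.
Dashboard is on the critical path; changing it to 3 makes that path 22 hours.
That remains the longest chain; total 22 hours.
Change in finish: 22 − 21 = +1 hours.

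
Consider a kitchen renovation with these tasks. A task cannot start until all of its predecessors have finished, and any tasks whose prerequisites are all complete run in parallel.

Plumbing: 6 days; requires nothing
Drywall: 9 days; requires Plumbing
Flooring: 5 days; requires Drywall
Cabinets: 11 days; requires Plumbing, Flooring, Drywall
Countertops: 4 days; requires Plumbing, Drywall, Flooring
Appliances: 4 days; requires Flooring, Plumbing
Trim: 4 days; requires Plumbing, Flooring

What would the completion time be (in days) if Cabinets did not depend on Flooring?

With the dependency in place, Plumbing→Drywall→Flooring→Cabinets = 6+9+5+11 = 31 sets the finish at 31 days.
Without Flooring→Cabinets, Cabinets's earliest start moves from 20 to 15.
New critical path: Plumbing→Drywall→Cabinets = 6+9+11 = 26 ⇒ 26 days.

26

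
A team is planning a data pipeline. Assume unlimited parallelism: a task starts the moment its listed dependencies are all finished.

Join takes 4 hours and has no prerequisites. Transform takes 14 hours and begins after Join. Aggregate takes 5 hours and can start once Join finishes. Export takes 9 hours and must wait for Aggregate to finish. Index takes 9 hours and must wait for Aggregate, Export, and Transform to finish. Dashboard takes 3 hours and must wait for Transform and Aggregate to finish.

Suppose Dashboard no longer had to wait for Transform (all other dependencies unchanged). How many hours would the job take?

27

With the dependency in place, Join→Transform→Index = 4+14+9 = 27 sets the finish at 27 hours.
Without Transform→Dashboard, Dashboard's earliest start moves from 18 to 9.
The longest chain is now Join→Transform→Index = 4+14+9 = 27, so the job takes 27 hours.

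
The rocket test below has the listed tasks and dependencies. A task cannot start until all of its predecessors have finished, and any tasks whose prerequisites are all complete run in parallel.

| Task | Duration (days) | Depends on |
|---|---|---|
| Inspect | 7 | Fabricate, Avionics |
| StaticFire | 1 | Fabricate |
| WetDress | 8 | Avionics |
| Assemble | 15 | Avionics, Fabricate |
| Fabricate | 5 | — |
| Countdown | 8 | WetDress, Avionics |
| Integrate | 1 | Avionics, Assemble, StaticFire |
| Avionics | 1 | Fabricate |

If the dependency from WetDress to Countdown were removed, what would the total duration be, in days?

Before: longest chain Fabricate→Avionics→Assemble→Integrate = 5+1+15+1 = 22, finish 22.
Without WetDress→Countdown, Countdown's earliest start moves from 14 to 6.
After: Fabricate→Avionics→Assemble→Integrate = 5+1+15+1 = 22 → 22 days.

22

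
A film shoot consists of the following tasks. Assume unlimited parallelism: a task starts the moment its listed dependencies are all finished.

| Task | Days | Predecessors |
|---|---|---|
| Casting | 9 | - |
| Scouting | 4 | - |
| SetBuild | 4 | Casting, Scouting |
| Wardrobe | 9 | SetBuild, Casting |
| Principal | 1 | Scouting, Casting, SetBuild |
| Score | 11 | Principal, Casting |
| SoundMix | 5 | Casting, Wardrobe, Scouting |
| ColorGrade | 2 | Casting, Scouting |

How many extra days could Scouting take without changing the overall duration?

5

The longest chain is Casting→SetBuild→Wardrobe→SoundMix = 9+4+9+5 = 27; overall finish 27 days.
Scouting finishes as early as 4 and must finish by 9.
Float = 27 − 22 = 5.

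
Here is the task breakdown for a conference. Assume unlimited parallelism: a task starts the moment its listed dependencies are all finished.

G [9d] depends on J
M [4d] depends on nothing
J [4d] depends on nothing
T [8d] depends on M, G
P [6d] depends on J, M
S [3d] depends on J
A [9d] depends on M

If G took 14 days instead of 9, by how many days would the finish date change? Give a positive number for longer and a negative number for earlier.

5

Critical path before the change: J→G→T = 4+9+8 = 21 giving 21 days.
G lies on that path, so at 14 days the path becomes 26 days.
No other chain overtakes it, so the finish is 26 days.
Change in finish: 26 − 21 = +5 days.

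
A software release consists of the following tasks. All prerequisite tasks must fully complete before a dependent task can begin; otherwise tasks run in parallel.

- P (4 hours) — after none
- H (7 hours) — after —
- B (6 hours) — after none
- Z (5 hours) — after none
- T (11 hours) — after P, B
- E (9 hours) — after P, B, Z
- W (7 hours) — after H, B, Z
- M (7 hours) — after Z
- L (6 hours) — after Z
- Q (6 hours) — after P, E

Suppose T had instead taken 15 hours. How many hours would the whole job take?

21

As given, the longest chain is B→E→Q = 6+9+6 = 21, so the finish is 21 hours.
The longest path through T is only 17 hours, so T has float 4.
New critical path: B→T = 6+15 = 21 ⇒ 21 hours.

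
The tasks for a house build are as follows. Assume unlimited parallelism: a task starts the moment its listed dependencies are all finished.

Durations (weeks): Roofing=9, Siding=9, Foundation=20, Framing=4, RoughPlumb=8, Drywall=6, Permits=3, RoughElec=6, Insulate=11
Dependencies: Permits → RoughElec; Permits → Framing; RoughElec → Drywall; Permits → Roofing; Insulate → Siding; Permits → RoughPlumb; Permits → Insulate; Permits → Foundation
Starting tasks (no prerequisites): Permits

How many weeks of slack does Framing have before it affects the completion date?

Critical path: Permits→Foundation = 3+20 = 23, so the finish is 23 weeks.
Framing finishes as early as 7 and must finish by 23.
Slack of Framing = 19 − 3 = 16 weeks.

16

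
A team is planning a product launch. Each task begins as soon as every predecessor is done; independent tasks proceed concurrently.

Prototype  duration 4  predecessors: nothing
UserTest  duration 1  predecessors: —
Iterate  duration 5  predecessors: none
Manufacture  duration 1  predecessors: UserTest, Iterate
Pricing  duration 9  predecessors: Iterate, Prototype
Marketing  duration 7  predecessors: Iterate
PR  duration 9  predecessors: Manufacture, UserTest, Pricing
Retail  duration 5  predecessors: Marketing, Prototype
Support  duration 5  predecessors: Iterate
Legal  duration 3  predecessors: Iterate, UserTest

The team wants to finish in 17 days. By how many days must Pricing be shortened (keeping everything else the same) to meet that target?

Current finish: 23 days; target: 17.
Pricing is on every critical path, so each day cut from Pricing cuts the finish by one (this holds down to a finish of 17).
Need 23 − 17 = 6 days off Pricing → Pricing becomes 3 days, finish becomes 17.

6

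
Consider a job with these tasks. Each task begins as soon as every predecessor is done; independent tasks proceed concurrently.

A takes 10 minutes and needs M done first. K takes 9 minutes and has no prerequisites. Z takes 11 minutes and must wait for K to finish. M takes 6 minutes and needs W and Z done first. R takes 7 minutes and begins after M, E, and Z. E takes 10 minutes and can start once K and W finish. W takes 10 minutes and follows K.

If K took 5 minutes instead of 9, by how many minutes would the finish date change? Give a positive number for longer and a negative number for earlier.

-4

Actual critical path: K→W→E→R = 9+10+10+7 = 36 ⇒ 36 minutes.
K is on the critical path; changing it to 5 makes that path 32 minutes.
The critical path is still K→W→E→R; finish is now 32 minutes.
Change in finish: 32 − 36 = -4 minutes.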